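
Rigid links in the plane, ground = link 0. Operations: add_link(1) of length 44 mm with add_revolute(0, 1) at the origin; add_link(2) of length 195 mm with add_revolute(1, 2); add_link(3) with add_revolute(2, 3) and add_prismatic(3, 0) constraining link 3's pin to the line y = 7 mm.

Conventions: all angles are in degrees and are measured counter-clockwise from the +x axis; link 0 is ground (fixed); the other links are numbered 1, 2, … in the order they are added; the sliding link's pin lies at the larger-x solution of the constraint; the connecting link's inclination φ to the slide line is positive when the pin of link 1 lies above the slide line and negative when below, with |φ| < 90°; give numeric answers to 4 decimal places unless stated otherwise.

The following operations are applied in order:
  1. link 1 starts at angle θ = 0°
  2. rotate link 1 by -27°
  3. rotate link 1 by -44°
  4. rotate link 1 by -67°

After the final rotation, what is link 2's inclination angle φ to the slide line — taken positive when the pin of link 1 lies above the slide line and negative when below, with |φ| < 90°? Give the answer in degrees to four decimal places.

geometry: r = 44 mm, L = 195 mm, e = 7 mm; θ starts at 0°
rotate link 1 by -27°: θ ← 0° -27° = -27°
rotate link 1 by -44°: θ ← -27° -44° = -71°
rotate link 1 by -67°: θ ← -71° -67° = -138°
h = r sin θ − e = -29.441747 − 7 = -36.441747
sin φ = h / L = -36.441747 / 195 = -0.18688075
φ = arcsin(-0.18688075) = -10.770804°

-10.7708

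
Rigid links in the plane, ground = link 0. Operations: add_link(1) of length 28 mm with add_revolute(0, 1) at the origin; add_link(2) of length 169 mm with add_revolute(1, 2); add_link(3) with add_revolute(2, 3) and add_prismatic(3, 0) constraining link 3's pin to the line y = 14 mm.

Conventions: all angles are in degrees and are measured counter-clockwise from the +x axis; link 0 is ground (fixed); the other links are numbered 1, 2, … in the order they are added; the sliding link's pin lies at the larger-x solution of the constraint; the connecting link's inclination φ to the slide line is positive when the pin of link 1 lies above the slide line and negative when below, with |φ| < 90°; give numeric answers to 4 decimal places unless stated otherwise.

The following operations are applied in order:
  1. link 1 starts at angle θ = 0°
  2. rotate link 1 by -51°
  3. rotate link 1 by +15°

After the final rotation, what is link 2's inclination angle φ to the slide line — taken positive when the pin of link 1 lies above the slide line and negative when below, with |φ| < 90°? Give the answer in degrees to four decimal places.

geometry: r = 28 mm, L = 169 mm, e = 14 mm; θ starts at 0°
rotate link 1 by -51°: θ ← 0° -51° = -51°
rotate link 1 by +15°: θ ← -51° +15° = -36°
h = r sin θ − e = -16.457987 − 14 = -30.457987
sin φ = h / L = -30.457987 / 169 = -0.18022478
φ = arcsin(-0.18022478) = -10.382853°

-10.3829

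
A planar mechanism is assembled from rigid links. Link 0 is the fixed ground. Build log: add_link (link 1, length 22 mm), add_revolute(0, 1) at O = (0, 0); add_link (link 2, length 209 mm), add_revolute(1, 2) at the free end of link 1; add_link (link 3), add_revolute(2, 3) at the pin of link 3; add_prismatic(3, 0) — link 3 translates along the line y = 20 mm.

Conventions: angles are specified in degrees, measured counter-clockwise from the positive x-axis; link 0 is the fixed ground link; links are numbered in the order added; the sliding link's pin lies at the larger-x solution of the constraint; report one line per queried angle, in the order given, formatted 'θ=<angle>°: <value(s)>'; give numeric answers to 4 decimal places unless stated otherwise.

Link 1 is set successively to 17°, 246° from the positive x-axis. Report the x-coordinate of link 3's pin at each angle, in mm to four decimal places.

geometry: r = 22 mm, L = 209 mm, e = 20 mm
θ=17°: crank pin P = (r cos θ, r sin θ) = (21.038705, 6.432178)
θ=17°: h = r sin θ − e = 6.432178 − 20 = -13.567822
θ=17°: x = r cos θ + √(L² − h²) = 21.038705 + 208.559138 = 229.597843
θ=246°: crank pin P = (r cos θ, r sin θ) = (-8.948206, -20.098000)
θ=246°: h = r sin θ − e = -20.098000 − 20 = -40.098000
θ=246°: x = r cos θ + √(L² − h²) = -8.948206 + 205.117406 = 196.169200

θ=17°: 229.5978
θ=246°: 196.1692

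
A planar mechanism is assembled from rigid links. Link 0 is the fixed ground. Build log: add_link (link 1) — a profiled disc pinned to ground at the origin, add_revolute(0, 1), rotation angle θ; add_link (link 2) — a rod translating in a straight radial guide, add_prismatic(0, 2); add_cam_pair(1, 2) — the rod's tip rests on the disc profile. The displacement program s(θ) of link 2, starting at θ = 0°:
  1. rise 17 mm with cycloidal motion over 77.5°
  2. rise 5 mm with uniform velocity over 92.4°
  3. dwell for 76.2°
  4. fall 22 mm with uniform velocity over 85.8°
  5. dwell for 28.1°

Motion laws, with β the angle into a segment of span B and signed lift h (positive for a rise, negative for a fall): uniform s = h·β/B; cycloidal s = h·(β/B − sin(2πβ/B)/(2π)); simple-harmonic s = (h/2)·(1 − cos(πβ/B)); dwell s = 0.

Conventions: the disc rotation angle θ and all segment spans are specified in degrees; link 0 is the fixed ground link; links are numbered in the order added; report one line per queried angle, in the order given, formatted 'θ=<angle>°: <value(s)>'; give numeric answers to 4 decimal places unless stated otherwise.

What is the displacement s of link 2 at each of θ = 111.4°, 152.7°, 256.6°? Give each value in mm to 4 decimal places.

seg 1 [0°–77.5°] cycloidal, h=17: full span → s += 17 → s = 17.0000
seg 2 [77.5°–169.9°] uniform, h=5: θ=111.4° here. β=33.9, B=92.4. 5·33.9/92.4 = 1.8344 → s = 18.8344
seg 2 [77.5°–169.9°] uniform, h=5: θ=152.7° here. β=75.2, B=92.4. 5·75.2/92.4 = 4.0693 → s = 21.0693
seg 2 [77.5°–169.9°] uniform, h=5: full span → s += 5 → s = 22.0000
seg 3 [169.9°–246.1°] dwell: s stays 22.0000
seg 4 [246.1°–331.9°] uniform, h=-22: θ=256.6° here. β=10.5, B=85.8. -22·10.5/85.8 = -2.6923 → s = 19.3077

θ=111.4°: 18.8344
θ=152.7°: 21.0693
θ=256.6°: 19.3077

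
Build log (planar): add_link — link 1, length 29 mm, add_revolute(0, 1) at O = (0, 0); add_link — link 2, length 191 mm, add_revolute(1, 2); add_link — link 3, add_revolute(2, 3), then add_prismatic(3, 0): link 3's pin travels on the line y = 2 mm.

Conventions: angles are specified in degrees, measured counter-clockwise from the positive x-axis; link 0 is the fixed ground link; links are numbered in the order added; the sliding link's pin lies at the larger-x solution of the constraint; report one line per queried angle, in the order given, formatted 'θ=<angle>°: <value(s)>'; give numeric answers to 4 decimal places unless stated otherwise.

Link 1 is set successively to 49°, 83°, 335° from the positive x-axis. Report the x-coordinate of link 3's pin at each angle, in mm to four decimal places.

geometry: r = 29 mm, L = 191 mm, e = 2 mm
θ=49°: crank pin P = (r cos θ, r sin θ) = (19.025712, 21.886578)
θ=49°: h = r sin θ − e = 21.886578 − 2 = 19.886578
θ=49°: x = r cos θ + √(L² − h²) = 19.025712 + 189.961902 = 208.987613
θ=83°: crank pin P = (r cos θ, r sin θ) = (3.534211, 28.783838)
θ=83°: h = r sin θ − e = 28.783838 − 2 = 26.783838
θ=83°: x = r cos θ + √(L² − h²) = 3.534211 + 189.112734 = 192.646945
θ=335°: crank pin P = (r cos θ, r sin θ) = (26.282926, -12.255930)
θ=335°: h = r sin θ − e = -12.255930 − 2 = -14.255930
θ=335°: x = r cos θ + √(L² − h²) = 26.282926 + 190.467237 = 216.750163

θ=49°: 208.9876
θ=83°: 192.6469
θ=335°: 216.7502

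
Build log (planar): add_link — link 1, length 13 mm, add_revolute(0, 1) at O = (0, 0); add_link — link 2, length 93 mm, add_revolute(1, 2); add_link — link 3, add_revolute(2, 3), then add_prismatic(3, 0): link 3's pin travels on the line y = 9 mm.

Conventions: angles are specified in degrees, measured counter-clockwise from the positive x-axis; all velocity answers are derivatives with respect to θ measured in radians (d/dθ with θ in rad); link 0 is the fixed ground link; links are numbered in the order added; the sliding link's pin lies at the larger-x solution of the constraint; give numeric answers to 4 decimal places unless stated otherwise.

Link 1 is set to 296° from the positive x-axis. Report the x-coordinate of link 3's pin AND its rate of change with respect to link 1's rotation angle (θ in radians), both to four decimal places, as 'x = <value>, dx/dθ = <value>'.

geometry: r = 13 mm, L = 93 mm, e = 9 mm
crank pin P = (r cos θ, r sin θ) = (5.698825, -11.684323)
h = r sin θ − e = -11.684323 − 9 = -20.684323
x = r cos θ + √(L² − h²) = 5.698825 + 90.670606 = 96.369431
dx/dθ = −r sin θ − h·r cos θ/√(L² − h²) (θ in radians; h = -20.684323) = 12.984373

x = 96.3694, dx/dθ = 12.9844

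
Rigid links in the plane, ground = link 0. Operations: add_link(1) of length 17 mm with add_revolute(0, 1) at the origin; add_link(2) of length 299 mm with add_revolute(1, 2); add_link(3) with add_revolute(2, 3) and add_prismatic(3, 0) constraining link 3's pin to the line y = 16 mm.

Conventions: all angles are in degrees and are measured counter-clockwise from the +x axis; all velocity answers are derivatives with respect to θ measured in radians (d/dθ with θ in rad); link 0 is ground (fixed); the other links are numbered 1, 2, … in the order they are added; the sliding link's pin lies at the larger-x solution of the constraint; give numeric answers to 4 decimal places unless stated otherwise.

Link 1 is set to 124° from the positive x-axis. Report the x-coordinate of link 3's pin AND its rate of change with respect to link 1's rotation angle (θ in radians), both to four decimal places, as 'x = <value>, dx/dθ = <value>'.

geometry: r = 17 mm, L = 299 mm, e = 16 mm
crank pin P = (r cos θ, r sin θ) = (-9.506279, 14.093639)
h = r sin θ − e = 14.093639 − 16 = -1.906361
x = r cos θ + √(L² − h²) = -9.506279 + 298.993923 = 289.487643
dx/dθ = −r sin θ − h·r cos θ/√(L² − h²) (θ in radians; h = -1.906361) = -14.154250

x = 289.4876, dx/dθ = -14.1543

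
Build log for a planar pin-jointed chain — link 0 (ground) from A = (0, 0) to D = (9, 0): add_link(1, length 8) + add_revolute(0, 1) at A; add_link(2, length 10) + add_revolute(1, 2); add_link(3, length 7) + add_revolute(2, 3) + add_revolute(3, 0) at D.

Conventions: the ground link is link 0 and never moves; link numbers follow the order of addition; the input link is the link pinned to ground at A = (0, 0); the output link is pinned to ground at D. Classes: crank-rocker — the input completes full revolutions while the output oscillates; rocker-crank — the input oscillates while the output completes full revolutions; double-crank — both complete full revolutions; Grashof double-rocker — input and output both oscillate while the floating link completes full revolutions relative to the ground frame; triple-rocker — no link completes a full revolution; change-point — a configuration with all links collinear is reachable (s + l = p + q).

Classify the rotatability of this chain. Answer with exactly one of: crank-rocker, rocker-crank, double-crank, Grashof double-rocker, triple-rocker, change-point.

lengths: ground=9, input=8, coupler=10, output=7
sorted: s=7 (shortest), l=10 (longest), p+q=17
s + l = 17 vs p + q = 17
s + l = p + q → change-point (collinear configuration reachable)

change-point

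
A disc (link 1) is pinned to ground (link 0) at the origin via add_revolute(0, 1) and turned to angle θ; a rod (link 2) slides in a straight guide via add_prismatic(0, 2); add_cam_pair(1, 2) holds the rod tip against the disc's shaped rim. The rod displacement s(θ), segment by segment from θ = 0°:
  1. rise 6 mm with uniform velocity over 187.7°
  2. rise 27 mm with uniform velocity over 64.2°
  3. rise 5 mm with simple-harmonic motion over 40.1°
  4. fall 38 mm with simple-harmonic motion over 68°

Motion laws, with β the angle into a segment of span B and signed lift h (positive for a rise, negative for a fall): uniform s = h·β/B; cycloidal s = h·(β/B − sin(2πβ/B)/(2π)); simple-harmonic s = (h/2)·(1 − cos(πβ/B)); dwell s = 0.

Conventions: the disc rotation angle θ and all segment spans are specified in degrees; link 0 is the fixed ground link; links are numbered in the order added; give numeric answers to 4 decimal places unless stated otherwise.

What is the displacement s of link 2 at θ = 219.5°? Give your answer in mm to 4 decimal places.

segment 1 (0° to 187.7°, uniform, h = 6) is passed completely: s = 0.0000 + (6) = 6.0000
θ = 219.5° falls in segment 2 (187.7° to 251.9°, uniform, h = 27): β = 219.5 − 187.7 = 31.8°, B = 64.2°; Δs = 27·31.8/64.2 = 13.3738; s = 6.0000 + 13.3738 = 19.3738

19.3738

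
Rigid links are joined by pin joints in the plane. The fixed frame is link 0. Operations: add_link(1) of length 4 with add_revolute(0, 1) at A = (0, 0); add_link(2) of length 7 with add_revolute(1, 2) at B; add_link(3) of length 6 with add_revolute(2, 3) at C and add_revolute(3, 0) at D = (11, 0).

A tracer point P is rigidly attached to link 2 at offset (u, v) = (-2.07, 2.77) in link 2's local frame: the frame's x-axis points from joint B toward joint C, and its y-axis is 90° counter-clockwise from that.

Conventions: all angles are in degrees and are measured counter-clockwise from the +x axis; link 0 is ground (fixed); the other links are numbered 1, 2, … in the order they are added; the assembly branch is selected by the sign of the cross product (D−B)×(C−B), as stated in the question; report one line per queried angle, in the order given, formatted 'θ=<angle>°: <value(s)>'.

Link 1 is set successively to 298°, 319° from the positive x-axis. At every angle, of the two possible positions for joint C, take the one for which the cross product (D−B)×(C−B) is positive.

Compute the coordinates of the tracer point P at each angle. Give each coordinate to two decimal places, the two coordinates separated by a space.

A=(0,0), D=(11.00,0)
θ=298°: B = A + 4.00·(cos298°, sin298°) = (1.8779, -3.5318)
θ=298°: |BD| = 9.7819
θ=298°: circle(B,7.00) ∩ circle(D,6.00): a=5.5555, h=4.2587
θ=298°:   candidates: C₊=(5.5210,2.4455) cross=41.659; C₋=(8.5962,-5.4974) cross=-41.659
θ=298°:   branch + wants cross > 0 → take C=(5.5210,2.4455) (cross=41.659)
θ=298°: ex = (C−B)/|BC| = (0.5204,0.8539); ey = (-0.8539,0.5204)
θ=298°: P = B + -2.07·ex + 2.77·ey = (-1.5647,-3.8577)
θ=319°: B = A + 4.00·(cos319°, sin319°) = (3.0188, -2.6242)
θ=319°: |BD| = 8.4015
θ=319°: circle(B,7.00) ∩ circle(D,6.00): a=4.9744, h=4.9249
θ=319°:   candidates: C₊=(6.2061,3.6081) cross=41.377; C₋=(9.2827,-5.7490) cross=-41.377
θ=319°:   branch + wants cross > 0 → take C=(6.2061,3.6081) (cross=41.377)
θ=319°: ex = (C−B)/|BC| = (0.4553,0.8903); ey = (-0.8903,0.4553)
θ=319°: P = B + -2.07·ex + 2.77·ey = (-0.3899,-3.2060)

θ=298°: -1.56 -3.86
θ=319°: -0.39 -3.21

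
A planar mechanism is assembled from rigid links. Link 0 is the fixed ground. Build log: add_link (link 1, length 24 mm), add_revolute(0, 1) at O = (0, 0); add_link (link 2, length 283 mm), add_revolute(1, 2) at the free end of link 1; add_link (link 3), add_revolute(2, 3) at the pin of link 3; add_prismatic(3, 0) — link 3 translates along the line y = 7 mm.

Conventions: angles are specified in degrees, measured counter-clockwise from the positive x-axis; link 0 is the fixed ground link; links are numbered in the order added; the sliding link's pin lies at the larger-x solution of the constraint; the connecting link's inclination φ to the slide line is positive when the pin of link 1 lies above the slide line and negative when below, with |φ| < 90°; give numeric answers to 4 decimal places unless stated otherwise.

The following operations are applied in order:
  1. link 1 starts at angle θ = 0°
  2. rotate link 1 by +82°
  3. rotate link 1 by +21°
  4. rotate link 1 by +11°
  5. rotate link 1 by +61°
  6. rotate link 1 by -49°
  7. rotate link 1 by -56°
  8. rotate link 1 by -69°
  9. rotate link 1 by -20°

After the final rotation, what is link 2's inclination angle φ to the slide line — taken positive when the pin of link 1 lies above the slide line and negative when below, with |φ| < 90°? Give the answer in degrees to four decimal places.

geometry: r = 24 mm, L = 283 mm, e = 7 mm; θ starts at 0°
rotate link 1 by +82°: θ ← 0° +82° = 82°
rotate link 1 by +21°: θ ← 82° +21° = 103°
rotate link 1 by +11°: θ ← 103° +11° = 114°
rotate link 1 by +61°: θ ← 114° +61° = 175°
rotate link 1 by -49°: θ ← 175° -49° = 126°
rotate link 1 by -56°: θ ← 126° -56° = 70°
rotate link 1 by -69°: θ ← 70° -69° = 1°
rotate link 1 by -20°: θ ← 1° -20° = -19°
h = r sin θ − e = -7.813636 − 7 = -14.813636
sin φ = h / L = -14.813636 / 283 = -0.05234500
φ = arcsin(-0.05234500) = -3.000519°

-3.0005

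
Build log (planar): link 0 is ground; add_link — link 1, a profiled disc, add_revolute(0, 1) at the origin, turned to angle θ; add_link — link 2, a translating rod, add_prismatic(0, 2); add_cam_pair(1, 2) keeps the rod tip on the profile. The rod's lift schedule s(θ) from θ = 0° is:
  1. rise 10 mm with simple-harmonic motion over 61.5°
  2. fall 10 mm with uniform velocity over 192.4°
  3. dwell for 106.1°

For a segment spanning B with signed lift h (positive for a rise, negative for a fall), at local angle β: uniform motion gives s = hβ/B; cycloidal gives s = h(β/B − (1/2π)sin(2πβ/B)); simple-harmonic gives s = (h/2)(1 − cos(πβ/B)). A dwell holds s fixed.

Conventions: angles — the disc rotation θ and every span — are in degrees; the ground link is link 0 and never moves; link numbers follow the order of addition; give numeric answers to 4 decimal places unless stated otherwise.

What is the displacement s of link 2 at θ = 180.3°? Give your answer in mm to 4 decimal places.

seg 1 [0°–61.5°] simple-harmonic, h=10: full span → s += 10 → s = 10.0000
seg 2 [61.5°–253.9°] uniform, h=-10: θ=180.3° here. β=118.8, B=192.4. -10·118.8/192.4 = -6.1746 → s = 3.8254

3.8254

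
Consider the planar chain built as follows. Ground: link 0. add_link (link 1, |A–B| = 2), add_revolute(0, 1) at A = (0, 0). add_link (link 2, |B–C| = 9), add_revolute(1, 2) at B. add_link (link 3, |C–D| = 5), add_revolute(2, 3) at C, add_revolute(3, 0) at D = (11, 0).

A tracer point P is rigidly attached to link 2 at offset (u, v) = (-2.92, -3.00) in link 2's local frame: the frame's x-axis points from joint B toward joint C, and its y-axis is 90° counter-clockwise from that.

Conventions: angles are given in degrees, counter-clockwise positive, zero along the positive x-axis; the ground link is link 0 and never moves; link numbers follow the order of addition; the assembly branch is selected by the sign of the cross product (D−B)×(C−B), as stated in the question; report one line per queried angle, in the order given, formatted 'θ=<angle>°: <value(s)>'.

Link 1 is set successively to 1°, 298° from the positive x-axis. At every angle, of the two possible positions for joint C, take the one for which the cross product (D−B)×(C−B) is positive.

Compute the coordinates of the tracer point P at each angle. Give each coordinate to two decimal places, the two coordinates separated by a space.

A=(0,0), D=(11.00,0)
θ=1°: B = A + 2.00·(cos1°, sin1°) = (1.9997, 0.0349)
θ=1°: |BD| = 9.0004
θ=1°: circle(B,9.00) ∩ circle(D,5.00): a=7.6112, h=4.8031
θ=1°:   candidates: C₊=(9.6294,4.8085) cross=43.230; C₋=(9.5922,-4.7977) cross=-43.230
θ=1°:   branch + wants cross > 0 → take C=(9.6294,4.8085) (cross=43.230)
θ=1°: ex = (C−B)/|BC| = (0.8477,0.5304); ey = (-0.5304,0.8477)
θ=1°: P = B + -2.92·ex + -3.00·ey = (1.1155,-4.0571)
θ=298°: B = A + 2.00·(cos298°, sin298°) = (0.9389, -1.7659)
θ=298°: |BD| = 10.2149
θ=298°: circle(B,9.00) ∩ circle(D,5.00): a=7.8485, h=4.4046
θ=298°:   candidates: C₊=(7.9079,3.9292) cross=44.992; C₋=(9.4308,-4.7474) cross=-44.992
θ=298°:   branch + wants cross > 0 → take C=(7.9079,3.9292) (cross=44.992)
θ=298°: ex = (C−B)/|BC| = (0.7743,0.6328); ey = (-0.6328,0.7743)
θ=298°: P = B + -2.92·ex + -3.00·ey = (0.5763,-5.9366)

θ=1°: 1.12 -4.06
θ=298°: 0.58 -5.94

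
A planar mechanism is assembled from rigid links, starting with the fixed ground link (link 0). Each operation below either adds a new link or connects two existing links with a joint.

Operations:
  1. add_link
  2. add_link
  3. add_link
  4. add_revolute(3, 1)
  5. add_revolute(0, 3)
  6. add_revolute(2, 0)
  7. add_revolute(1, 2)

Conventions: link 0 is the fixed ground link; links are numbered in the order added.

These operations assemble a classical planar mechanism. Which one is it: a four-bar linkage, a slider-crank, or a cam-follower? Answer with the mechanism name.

links: 4 (incl. ground); joints: 4 revolute, 0 prismatic, 0 higher (cam) pair, forming one closed loop
4 links in a single 4R loop → four-bar linkage

four-bar linkage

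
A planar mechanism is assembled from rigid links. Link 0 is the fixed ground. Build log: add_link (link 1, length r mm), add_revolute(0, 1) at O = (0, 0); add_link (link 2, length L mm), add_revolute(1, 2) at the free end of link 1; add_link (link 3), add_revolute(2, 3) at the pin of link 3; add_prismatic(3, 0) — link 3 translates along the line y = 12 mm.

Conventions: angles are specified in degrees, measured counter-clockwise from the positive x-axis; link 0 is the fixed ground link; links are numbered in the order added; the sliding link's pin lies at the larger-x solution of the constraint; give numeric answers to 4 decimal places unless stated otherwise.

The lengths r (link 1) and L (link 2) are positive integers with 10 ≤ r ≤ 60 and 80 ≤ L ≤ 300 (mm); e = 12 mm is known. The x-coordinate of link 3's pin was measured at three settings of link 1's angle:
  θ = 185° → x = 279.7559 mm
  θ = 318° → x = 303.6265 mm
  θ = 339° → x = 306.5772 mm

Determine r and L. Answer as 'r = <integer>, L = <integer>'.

constraint per measurement: (x − r cos θ)² + (r sin θ − e)² = L²
subtracting the θ₁ and θ₂ equations cancels the r² and L² terms:
r = (x₁² − x₂²) / (2[(x₁cos θ₁ + e sin θ₁) − (x₂cos θ₂ + e sin θ₂)]) = 14.0000 → r = 14
L² = (x₁ − r cos θ₁)² + (r sin θ₁ − e)² = 86436.0056 → L = 294.0000 → L = 294
check at θ₃=339°: x = 306.5772 (printed 306.5772) ✓

r = 14, L = 294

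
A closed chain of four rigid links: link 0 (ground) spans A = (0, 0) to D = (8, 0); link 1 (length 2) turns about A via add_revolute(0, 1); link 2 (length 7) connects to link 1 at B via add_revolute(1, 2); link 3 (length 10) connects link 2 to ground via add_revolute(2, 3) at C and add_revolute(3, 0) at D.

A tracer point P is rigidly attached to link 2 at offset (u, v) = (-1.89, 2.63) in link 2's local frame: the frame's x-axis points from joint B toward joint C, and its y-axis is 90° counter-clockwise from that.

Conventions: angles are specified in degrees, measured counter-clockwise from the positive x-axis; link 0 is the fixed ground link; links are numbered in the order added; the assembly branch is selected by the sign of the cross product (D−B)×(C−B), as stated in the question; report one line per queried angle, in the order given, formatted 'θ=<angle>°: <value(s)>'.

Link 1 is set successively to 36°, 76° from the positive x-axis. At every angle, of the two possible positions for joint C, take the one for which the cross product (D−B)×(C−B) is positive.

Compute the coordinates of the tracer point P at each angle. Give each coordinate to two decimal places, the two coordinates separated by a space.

A=(0,0), D=(8.00,0)
θ=36°: B = A + 2.00·(cos36°, sin36°) = (1.6180, 1.1756)
θ=36°: |BD| = 6.4893
θ=36°: circle(B,7.00) ∩ circle(D,10.00): a=-0.6849, h=6.9664
θ=36°:   candidates: C₊=(2.2065,8.1508) cross=45.207; C₋=(-0.3175,-5.5515) cross=-45.207
θ=36°:   branch + wants cross > 0 → take C=(2.2065,8.1508) (cross=45.207)
θ=36°: ex = (C−B)/|BC| = (0.0841,0.9965); ey = (-0.9965,0.0841)
θ=36°: P = B + -1.89·ex + 2.63·ey = (-1.1615,-0.4866)
θ=76°: B = A + 2.00·(cos76°, sin76°) = (0.4838, 1.9406)
θ=76°: |BD| = 7.7626
θ=76°: circle(B,7.00) ∩ circle(D,10.00): a=0.5964, h=6.9746
θ=76°:   candidates: C₊=(2.8048,8.5446) cross=54.141; C₋=(-0.6823,-4.9616) cross=-54.141
θ=76°:   branch + wants cross > 0 → take C=(2.8048,8.5446) (cross=54.141)
θ=76°: ex = (C−B)/|BC| = (0.3316,0.9434); ey = (-0.9434,0.3316)
θ=76°: P = B + -1.89·ex + 2.63·ey = (-2.6240,1.0295)

θ=36°: -1.16 -0.49
θ=76°: -2.62 1.03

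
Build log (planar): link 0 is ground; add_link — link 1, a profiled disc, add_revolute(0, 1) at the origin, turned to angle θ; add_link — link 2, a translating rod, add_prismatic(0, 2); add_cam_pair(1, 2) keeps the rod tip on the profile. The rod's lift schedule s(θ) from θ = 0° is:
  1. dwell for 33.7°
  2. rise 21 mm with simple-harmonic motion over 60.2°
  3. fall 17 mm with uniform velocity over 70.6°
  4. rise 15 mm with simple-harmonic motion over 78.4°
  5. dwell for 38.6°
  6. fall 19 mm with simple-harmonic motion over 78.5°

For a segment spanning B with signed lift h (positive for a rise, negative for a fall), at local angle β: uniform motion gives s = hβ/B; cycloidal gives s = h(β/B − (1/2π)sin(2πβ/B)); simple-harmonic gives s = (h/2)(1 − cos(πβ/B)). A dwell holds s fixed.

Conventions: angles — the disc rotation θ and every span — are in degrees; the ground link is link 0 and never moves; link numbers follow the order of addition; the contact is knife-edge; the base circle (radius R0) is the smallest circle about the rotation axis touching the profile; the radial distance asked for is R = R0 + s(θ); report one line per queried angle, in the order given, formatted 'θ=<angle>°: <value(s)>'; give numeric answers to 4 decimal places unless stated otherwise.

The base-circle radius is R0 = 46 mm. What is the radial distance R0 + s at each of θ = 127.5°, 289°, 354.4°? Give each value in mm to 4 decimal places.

seg 1 [0°–33.7°] dwell: s stays 0.0000
seg 2 [33.7°–93.9°] simple-harmonic, h=21: full span → s += 21 → s = 21.0000
seg 3 [93.9°–164.5°] uniform, h=-17: θ=127.5° here. β=33.6, B=70.6. -17·33.6/70.6 = -8.0907 → s = 12.9093
seg 3 [93.9°–164.5°] uniform, h=-17: full span → s += -17 → s = 4.0000
seg 4 [164.5°–242.9°] simple-harmonic, h=15: full span → s += 15 → s = 19.0000
seg 5 [242.9°–281.5°] dwell: s stays 19.0000
seg 6 [281.5°–360°] simple-harmonic, h=-19: θ=289° here. β=7.5, B=78.5. -19/2·(1 − cos(π·0.0955)) = -0.4247 → s = 18.5753
seg 6 [281.5°–360°] simple-harmonic, h=-19: θ=354.4° here. β=72.9, B=78.5. -19/2·(1 − cos(π·0.9287)) = -18.7624 → s = 0.2376
θ=127.5°: R = R0 + s = 46 + 12.9093 = 58.9093
θ=289°: R = R0 + s = 46 + 18.5753 = 64.5753
θ=354.4°: R = R0 + s = 46 + 0.2376 = 46.2376

θ=127.5°: 58.9093
θ=289°: 64.5753
θ=354.4°: 46.2376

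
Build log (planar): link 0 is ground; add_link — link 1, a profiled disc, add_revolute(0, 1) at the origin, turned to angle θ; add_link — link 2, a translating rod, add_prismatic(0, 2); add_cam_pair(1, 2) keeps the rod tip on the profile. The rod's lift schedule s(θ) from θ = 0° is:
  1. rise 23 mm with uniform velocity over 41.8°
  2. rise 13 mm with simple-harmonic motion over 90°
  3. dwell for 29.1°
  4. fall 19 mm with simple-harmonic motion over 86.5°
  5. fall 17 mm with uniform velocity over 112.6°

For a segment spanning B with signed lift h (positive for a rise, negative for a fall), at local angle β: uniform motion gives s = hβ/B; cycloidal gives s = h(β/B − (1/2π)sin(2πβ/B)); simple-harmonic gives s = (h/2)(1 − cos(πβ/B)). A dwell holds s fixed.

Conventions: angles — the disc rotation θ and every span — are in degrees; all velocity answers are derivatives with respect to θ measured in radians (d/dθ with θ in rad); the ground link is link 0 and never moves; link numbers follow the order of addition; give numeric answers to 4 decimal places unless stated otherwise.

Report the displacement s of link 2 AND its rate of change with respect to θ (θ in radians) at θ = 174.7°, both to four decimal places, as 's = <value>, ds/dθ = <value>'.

seg 1 [0°–41.8°] uniform, h=23: full span → s += 23 → s = 23.0000
seg 2 [41.8°–131.8°] simple-harmonic, h=13: full span → s += 13 → s = 36.0000
seg 3 [131.8°–160.9°] dwell: s stays 36.0000
seg 4 [160.9°–247.4°] simple-harmonic, h=-19: θ=174.7° here. β=13.8, B=86.5. -19/2·(1 − cos(π·0.1595)) = -1.1684 → s = 34.8316
velocity in seg [160.9°–247.4°] (simple-harmonic), θ in radians: β = 13.8° = 0.2409 rad, B = 86.5° = 1.5097 rad; ds/dθ = (πh/(2B)) sin(πβ/B) = (π·(-19)/(2·1.5097)) sin(π·0.1595) = -9.498508 mm/rad

s = 34.8316, ds/dθ = -9.4985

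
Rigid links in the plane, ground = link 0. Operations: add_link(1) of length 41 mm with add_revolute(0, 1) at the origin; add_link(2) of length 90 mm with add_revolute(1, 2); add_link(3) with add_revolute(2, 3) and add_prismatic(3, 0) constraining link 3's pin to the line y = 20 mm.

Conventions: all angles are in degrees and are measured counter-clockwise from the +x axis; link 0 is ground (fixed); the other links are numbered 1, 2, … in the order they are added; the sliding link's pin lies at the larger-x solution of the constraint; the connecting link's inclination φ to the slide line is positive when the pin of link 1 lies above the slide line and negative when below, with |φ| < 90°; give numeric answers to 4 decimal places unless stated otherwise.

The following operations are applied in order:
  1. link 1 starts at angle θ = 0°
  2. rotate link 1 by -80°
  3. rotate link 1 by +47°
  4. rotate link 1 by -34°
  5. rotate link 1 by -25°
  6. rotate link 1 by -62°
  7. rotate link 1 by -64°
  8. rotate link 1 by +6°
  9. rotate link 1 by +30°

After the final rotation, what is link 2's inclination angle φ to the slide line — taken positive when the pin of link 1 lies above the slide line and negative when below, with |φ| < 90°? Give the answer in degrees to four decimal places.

geometry: r = 41 mm, L = 90 mm, e = 20 mm; θ starts at 0°
rotate link 1 by -80°: θ ← 0° -80° = -80°
rotate link 1 by +47°: θ ← -80° +47° = -33°
rotate link 1 by -34°: θ ← -33° -34° = -67°
rotate link 1 by -25°: θ ← -67° -25° = -92°
rotate link 1 by -62°: θ ← -92° -62° = -154°
rotate link 1 by -64°: θ ← -154° -64° = -218°
rotate link 1 by +6°: θ ← -218° +6° = -212°
rotate link 1 by +30°: θ ← -212° +30° = -182°
h = r sin θ − e = 1.430879 − 20 = -18.569121
sin φ = h / L = -18.569121 / 90 = -0.20632356
φ = arcsin(-0.20632356) = -11.906990°

-11.9070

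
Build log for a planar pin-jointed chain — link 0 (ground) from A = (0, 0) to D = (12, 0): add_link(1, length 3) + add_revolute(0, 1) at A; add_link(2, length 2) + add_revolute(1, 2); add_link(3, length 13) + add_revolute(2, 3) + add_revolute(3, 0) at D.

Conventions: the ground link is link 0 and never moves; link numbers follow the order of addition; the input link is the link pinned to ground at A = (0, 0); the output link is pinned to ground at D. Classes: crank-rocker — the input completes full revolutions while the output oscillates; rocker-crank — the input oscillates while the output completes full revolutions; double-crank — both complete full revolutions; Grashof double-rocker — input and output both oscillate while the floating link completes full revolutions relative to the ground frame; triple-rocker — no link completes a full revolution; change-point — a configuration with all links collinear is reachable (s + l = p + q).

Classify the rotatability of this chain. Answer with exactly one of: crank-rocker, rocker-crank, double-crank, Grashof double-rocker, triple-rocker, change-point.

lengths: ground=12, input=3, coupler=2, output=13
sorted: s=2 (shortest), l=13 (longest), p+q=15
s + l = 15 vs p + q = 15
s + l = p + q → change-point (collinear configuration reachable)

change-point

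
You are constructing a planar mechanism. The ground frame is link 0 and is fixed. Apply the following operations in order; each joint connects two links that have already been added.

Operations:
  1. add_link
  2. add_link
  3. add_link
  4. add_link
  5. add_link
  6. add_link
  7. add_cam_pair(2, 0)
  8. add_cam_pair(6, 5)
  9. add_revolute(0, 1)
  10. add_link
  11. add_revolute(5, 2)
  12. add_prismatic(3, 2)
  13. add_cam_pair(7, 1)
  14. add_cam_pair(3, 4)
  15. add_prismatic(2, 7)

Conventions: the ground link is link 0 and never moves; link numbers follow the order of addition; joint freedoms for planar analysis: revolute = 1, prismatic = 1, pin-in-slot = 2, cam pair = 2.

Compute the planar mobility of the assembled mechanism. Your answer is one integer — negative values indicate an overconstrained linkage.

(L,J1,J2)=(1,0,0); link0 fixed
link1: (2,0,0)
link2: (3,0,0)
link3: (4,0,0)
link4: (5,0,0)
link5: (6,0,0)
link6: (7,0,0)
C 2-0 [J2]: (7,0,1)
C 6-5 [J2]: (7,0,2)
R 0-1 [J1]: (7,1,2)
link7: (8,1,2)
R 5-2 [J1]: (8,2,2)
P 3-2 [J1]: (8,3,2)
C 7-1 [J2]: (8,3,3)
C 3-4 [J2]: (8,3,4)
P 2-7 [J1]: (8,4,4)
Grübler: 3·7 − 2·4 − 4 = 9

M = 9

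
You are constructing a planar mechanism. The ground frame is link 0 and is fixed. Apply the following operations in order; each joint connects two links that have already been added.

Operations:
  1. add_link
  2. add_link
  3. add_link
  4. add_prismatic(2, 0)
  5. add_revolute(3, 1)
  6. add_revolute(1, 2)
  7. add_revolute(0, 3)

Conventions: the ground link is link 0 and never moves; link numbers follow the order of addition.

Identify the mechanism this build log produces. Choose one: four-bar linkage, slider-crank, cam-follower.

links: 4 (incl. ground); joints: 3 revolute, 1 prismatic, 0 higher (cam) pair, forming one closed loop
4 links, 3 revolutes + 1 prismatic in one loop → slider-crank

slider-crank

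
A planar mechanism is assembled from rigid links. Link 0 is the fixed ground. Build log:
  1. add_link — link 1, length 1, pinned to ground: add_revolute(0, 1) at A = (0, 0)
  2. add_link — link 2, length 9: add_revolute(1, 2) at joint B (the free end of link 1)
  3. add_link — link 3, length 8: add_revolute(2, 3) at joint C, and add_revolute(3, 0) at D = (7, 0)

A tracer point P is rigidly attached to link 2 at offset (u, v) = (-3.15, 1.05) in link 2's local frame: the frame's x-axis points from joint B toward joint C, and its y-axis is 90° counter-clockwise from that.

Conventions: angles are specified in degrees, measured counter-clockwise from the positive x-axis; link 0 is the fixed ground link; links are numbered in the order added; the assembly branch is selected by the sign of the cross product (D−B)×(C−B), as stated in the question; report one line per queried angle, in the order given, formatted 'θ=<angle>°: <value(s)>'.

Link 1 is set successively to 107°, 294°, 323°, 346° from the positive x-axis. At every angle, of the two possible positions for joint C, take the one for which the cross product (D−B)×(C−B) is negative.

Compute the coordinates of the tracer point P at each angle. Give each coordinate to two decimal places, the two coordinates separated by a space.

A=(0,0), D=(7.00,0)
θ=107°: B = A + 1.00·(cos107°, sin107°) = (-0.2924, 0.9563)
θ=107°: |BD| = 7.3548
θ=107°: circle(B,9.00) ∩ circle(D,8.00): a=4.8331, h=7.5922
θ=107°:   candidates: C₊=(5.4869,7.8556) cross=55.839; C₋=(3.5125,-7.1998) cross=-55.839
θ=107°:   branch - wants cross < 0 → take C=(3.5125,-7.1998) (cross=-55.839)
θ=107°: ex = (C−B)/|BC| = (0.4228,-0.9062); ey = (0.9062,0.4228)
θ=107°: P = B + -3.15·ex + 1.05·ey = (-0.6725,4.2549)
θ=294°: B = A + 1.00·(cos294°, sin294°) = (0.4067, -0.9135)
θ=294°: |BD| = 6.6563
θ=294°: circle(B,9.00) ∩ circle(D,8.00): a=4.6051, h=7.7326
θ=294°:   candidates: C₊=(3.9070,7.3779) cross=51.470; C₋=(6.0295,-7.9409) cross=-51.470
θ=294°:   branch - wants cross < 0 → take C=(6.0295,-7.9409) (cross=-51.470)
θ=294°: ex = (C−B)/|BC| = (0.6248,-0.7808); ey = (0.7808,0.6248)
θ=294°: P = B + -3.15·ex + 1.05·ey = (-0.7414,2.2020)
θ=323°: B = A + 1.00·(cos323°, sin323°) = (0.7986, -0.6018)
θ=323°: |BD| = 6.2305
θ=323°: circle(B,9.00) ∩ circle(D,8.00): a=4.4795, h=7.8060
θ=323°:   candidates: C₊=(4.5032,7.6004) cross=48.635; C₋=(6.0112,-7.9387) cross=-48.635
θ=323°:   branch - wants cross < 0 → take C=(6.0112,-7.9387) (cross=-48.635)
θ=323°: ex = (C−B)/|BC| = (0.5792,-0.8152); ey = (0.8152,0.5792)
θ=323°: P = B + -3.15·ex + 1.05·ey = (-0.1698,2.5742)
θ=346°: B = A + 1.00·(cos346°, sin346°) = (0.9703, -0.2419)
θ=346°: |BD| = 6.0346
θ=346°: circle(B,9.00) ∩ circle(D,8.00): a=4.4258, h=7.8366
θ=346°:   candidates: C₊=(5.0784,7.7658) cross=47.290; C₋=(5.7067,-7.8948) cross=-47.290
θ=346°:   branch - wants cross < 0 → take C=(5.7067,-7.8948) (cross=-47.290)
θ=346°: ex = (C−B)/|BC| = (0.5263,-0.8503); ey = (0.8503,0.5263)
θ=346°: P = B + -3.15·ex + 1.05·ey = (0.2054,2.9892)

θ=107°: -0.67 4.25
θ=294°: -0.74 2.20
θ=323°: -0.17 2.57
θ=346°: 0.21 2.99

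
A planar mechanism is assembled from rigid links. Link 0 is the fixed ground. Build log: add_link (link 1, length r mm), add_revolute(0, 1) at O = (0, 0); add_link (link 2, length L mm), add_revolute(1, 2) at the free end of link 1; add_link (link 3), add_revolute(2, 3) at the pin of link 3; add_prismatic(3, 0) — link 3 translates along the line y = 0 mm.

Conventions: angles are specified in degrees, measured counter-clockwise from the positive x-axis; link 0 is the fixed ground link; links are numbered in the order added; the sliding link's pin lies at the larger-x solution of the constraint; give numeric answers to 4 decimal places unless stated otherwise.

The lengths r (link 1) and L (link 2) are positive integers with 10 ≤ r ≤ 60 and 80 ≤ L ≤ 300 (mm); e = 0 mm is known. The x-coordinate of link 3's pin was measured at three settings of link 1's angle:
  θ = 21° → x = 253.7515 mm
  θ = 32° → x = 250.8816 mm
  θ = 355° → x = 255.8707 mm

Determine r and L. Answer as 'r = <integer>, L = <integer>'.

constraint per measurement: (x − r cos θ)² + (r sin θ − e)² = L²
subtracting the θ₁ and θ₂ equations cancels the r² and L² terms:
r = (x₁² − x₂²) / (2[(x₁cos θ₁ + e sin θ₁) − (x₂cos θ₂ + e sin θ₂)]) = 29.9996 → r = 30
L² = (x₁ − r cos θ₁)² + (r sin θ₁ − e)² = 51075.9777 → L = 226.0000 → L = 226
check at θ₃=355°: x = 255.8707 (printed 255.8707) ✓

r = 30, L = 226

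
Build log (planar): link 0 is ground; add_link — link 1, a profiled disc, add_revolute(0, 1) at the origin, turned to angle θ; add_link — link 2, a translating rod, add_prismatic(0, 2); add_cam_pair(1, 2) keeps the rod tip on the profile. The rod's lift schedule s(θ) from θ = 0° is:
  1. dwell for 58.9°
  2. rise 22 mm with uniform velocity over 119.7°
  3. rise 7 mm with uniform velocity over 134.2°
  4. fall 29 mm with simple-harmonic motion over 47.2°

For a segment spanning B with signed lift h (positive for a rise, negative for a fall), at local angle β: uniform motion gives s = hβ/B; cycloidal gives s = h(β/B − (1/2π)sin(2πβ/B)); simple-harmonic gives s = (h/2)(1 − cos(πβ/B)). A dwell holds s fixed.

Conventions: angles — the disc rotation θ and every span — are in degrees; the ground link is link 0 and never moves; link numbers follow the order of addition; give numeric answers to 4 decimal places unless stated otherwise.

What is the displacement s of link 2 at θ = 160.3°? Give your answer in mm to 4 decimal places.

seg 1 [0°–58.9°] dwell: s stays 0.0000
seg 2 [58.9°–178.6°] uniform, h=22: θ=160.3° here. β=101.4, B=119.7. 22·101.4/119.7 = 18.6366 → s = 18.6366

18.6366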